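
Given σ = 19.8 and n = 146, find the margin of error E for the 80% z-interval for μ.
Margin of error = 2.10

Margin of error = z* · σ/√n
= 1.282 · 19.8/√146
= 1.282 · 19.8/12.0830
= 2.10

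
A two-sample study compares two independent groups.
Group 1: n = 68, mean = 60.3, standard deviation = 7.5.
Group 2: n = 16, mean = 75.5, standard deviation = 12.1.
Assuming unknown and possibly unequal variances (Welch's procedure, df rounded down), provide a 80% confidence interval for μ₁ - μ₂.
(-19.41, -10.99)

Difference: x̄₁ - x̄₂ = -15.20
SE = √(s₁²/n₁ + s₂²/n₂) = √(7.5²/68 + 12.1²/16) = 3.1588
df = 17.80 → 17 (Welch–Satterthwaite, rounded down)
t* = 1.333

CI: -15.20 ± 1.333 · 3.1588 = -15.20 ± 4.21 = (-19.41, -10.99)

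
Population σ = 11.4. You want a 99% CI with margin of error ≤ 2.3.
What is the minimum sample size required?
n ≥ 164

For margin E ≤ 2.3:
n ≥ (z* · σ / E)²
n ≥ (2.576 · 11.4 / 2.3)²
n ≥ 163.02

Minimum n = 164 (rounding up)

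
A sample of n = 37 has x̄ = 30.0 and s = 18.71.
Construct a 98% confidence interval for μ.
(22.51, 37.49)

t-interval (σ unknown):
df = n - 1 = 36
t* = 2.434 for 98% confidence

Margin of error = t* · s/√n = 2.434 · 18.71/√37 = 7.49

CI: (22.51, 37.49)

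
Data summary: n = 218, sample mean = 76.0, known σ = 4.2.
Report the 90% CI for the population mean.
(75.53, 76.47)

z-interval (σ known):
z* = 1.645 for 90% confidence

Margin of error = z* · σ/√n = 1.645 · 4.2/√218 = 0.47

CI: (76.0 - 0.47, 76.0 + 0.47) = (75.53, 76.47)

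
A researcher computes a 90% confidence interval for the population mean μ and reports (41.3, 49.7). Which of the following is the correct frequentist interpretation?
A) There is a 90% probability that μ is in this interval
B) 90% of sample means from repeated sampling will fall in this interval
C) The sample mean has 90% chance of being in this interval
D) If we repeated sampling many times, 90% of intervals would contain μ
D

A) Wrong — μ is fixed; the randomness lives in the interval, not in μ.
B) Wrong — coverage applies to intervals containing μ, not to future x̄ values.
C) Wrong — x̄ is observed and sits in the interval by construction.
D) Correct — this is the frequentist long-run coverage interpretation.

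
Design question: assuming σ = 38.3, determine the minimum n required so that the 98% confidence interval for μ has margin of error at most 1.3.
n ≥ 4697

For margin E ≤ 1.3:
n ≥ (z* · σ / E)²
n ≥ (2.326 · 38.3 / 1.3)²
n ≥ 4696.02

Minimum n = 4697 (rounding up)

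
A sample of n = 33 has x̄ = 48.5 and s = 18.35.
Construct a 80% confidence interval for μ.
(44.32, 52.68)

t-interval (σ unknown):
df = n - 1 = 32
t* = 1.309 for 80% confidence

Margin of error = t* · s/√n = 1.309 · 18.35/√33 = 4.18

CI: (44.32, 52.68)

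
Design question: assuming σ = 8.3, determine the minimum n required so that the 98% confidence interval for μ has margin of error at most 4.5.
n ≥ 19

For margin E ≤ 4.5:
n ≥ (z* · σ / E)²
n ≥ (2.326 · 8.3 / 4.5)²
n ≥ 18.41

Minimum n = 19 (rounding up)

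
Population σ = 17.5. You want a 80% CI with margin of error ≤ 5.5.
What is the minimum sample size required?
n ≥ 17

For margin E ≤ 5.5:
n ≥ (z* · σ / E)²
n ≥ (1.282 · 17.5 / 5.5)²
n ≥ 16.64

Minimum n = 17 (rounding up)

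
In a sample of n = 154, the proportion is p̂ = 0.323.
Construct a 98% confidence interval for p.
(0.235, 0.411)

Proportion CI:
SE = √(p̂(1-p̂)/n) = √(0.323 · 0.677 / 154) = 0.03768

z* = 2.326
Margin = z* · SE = 2.326 · 0.03768 = 0.0876

CI: 0.323 ± 0.0876 = (0.235, 0.411)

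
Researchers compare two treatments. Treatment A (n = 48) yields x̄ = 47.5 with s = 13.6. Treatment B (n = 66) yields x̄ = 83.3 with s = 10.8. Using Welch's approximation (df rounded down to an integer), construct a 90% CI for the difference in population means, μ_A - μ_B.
(-39.74, -31.86)

Difference: x̄₁ - x̄₂ = -35.80
SE = √(s₁²/n₁ + s₂²/n₂) = √(13.6²/48 + 10.8²/66) = 2.3708
df = 86.80 → 86 (Welch–Satterthwaite, rounded down)
t* = 1.663

CI: -35.80 ± 1.663 · 2.3708 = -35.80 ± 3.94 = (-39.74, -31.86)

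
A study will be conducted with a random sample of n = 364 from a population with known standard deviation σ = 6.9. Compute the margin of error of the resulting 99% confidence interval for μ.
Margin of error = 0.93

Margin of error = z* · σ/√n
= 2.576 · 6.9/√364
= 2.576 · 6.9/19.0788
= 0.93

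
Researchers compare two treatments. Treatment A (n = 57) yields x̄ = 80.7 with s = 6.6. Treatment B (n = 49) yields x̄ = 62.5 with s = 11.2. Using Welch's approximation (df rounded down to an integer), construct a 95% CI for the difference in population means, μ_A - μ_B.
(14.57, 21.83)

Difference: x̄₁ - x̄₂ = 18.20
SE = √(s₁²/n₁ + s₂²/n₂) = √(6.6²/57 + 11.2²/49) = 1.8232
df = 75.19 → 75 (Welch–Satterthwaite, rounded down)
t* = 1.992

CI: 18.20 ± 1.992 · 1.8232 = 18.20 ± 3.63 = (14.57, 21.83)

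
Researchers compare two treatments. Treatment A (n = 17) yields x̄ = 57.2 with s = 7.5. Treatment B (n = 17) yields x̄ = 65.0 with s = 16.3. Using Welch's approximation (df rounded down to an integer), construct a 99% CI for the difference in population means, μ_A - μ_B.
(-20.07, 4.47)

Difference: x̄₁ - x̄₂ = -7.80
SE = √(s₁²/n₁ + s₂²/n₂) = √(7.5²/17 + 16.3²/17) = 4.3517
df = 22.48 → 22 (Welch–Satterthwaite, rounded down)
t* = 2.819

CI: -7.80 ± 2.819 · 4.3517 = -7.80 ± 12.27 = (-20.07, 4.47)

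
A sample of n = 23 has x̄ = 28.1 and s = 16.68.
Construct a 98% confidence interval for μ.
(19.38, 36.82)

t-interval (σ unknown):
df = n - 1 = 22
t* = 2.508 for 98% confidence

Margin of error = t* · s/√n = 2.508 · 16.68/√23 = 8.72

CI: (19.38, 36.82)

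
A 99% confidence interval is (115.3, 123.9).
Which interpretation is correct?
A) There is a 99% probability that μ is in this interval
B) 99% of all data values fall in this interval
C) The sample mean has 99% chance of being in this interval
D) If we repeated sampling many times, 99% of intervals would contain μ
D

A) Wrong — μ is fixed; the randomness lives in the interval, not in μ.
B) Wrong — a CI is about the parameter μ, not individual data values.
C) Wrong — x̄ is observed and sits in the interval by construction.
D) Correct — this is the frequentist long-run coverage interpretation.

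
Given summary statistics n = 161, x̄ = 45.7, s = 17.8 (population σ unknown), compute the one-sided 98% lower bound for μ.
μ ≥ 42.79

Lower bound (one-sided):
t* = 2.071 (one-sided for 98%)
Lower bound = x̄ - t* · s/√n = 45.7 - 2.071 · 17.8/√161 = 42.79

We are 98% confident that μ ≥ 42.79.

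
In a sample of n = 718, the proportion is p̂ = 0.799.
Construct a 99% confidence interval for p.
(0.760, 0.838)

Proportion CI:
SE = √(p̂(1-p̂)/n) = √(0.799 · 0.201 / 718) = 0.01496

z* = 2.576
Margin = z* · SE = 2.576 · 0.01496 = 0.0385

CI: 0.799 ± 0.0385 = (0.760, 0.838)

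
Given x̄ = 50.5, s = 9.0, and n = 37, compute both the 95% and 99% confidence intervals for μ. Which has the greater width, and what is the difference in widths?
99% CI is wider by 2.05

df = 36
95% CI: t* = 2.028, (47.50, 53.50), width = 2 · t* · s/√n = 6.00
99% CI: t* = 2.719, (46.48, 54.52), width = 2 · t* · s/√n = 8.05

The 99% CI is wider by 8.05 - 6.00 = 2.05.
Higher confidence requires a wider interval.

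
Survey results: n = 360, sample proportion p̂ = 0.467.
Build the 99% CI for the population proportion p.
(0.399, 0.535)

Proportion CI:
SE = √(p̂(1-p̂)/n) = √(0.467 · 0.533 / 360) = 0.02629

z* = 2.576
Margin = z* · SE = 2.576 · 0.02629 = 0.0677

CI: 0.467 ± 0.0677 = (0.399, 0.535)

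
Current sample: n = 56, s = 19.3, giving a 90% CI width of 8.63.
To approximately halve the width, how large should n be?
n ≈ 224

CI width ∝ 1/√n
To reduce width by factor 2, need √n to grow by 2 → need 2² = 4 times as many samples.

Current: n = 56, width = 8.63
New: n = 224, width ≈ 4.26

Width reduced by factor of 8.63/4.26 = 2.03.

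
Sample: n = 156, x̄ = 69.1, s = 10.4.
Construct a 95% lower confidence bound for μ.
μ ≥ 67.72

Lower bound (one-sided):
t* = 1.655 (one-sided for 95%)
Lower bound = x̄ - t* · s/√n = 69.1 - 1.655 · 10.4/√156 = 67.72

We are 95% confident that μ ≥ 67.72.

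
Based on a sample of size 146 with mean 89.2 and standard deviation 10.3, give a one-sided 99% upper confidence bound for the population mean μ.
μ ≤ 91.20

Upper bound (one-sided):
t* = 2.352 (one-sided for 99%)
Upper bound = x̄ + t* · s/√n = 89.2 + 2.352 · 10.3/√146 = 91.20

We are 99% confident that μ ≤ 91.20.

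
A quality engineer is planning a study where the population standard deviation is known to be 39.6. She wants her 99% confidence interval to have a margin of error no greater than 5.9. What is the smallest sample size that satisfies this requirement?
n ≥ 299

For margin E ≤ 5.9:
n ≥ (z* · σ / E)²
n ≥ (2.576 · 39.6 / 5.9)²
n ≥ 298.94

Minimum n = 299 (rounding up)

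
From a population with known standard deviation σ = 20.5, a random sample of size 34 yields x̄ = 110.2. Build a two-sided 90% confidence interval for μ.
(104.42, 115.98)

z-interval (σ known):
z* = 1.645 for 90% confidence

Margin of error = z* · σ/√n = 1.645 · 20.5/√34 = 5.78

CI: (110.2 - 5.78, 110.2 + 5.78) = (104.42, 115.98)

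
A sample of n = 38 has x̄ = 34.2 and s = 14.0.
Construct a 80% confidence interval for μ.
(31.24, 37.16)

t-interval (σ unknown):
df = n - 1 = 37
t* = 1.305 for 80% confidence

Margin of error = t* · s/√n = 1.305 · 14.0/√38 = 2.96

CI: (31.24, 37.16)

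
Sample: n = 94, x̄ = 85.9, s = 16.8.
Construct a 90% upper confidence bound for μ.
μ ≤ 88.14

Upper bound (one-sided):
t* = 1.291 (one-sided for 90%)
Upper bound = x̄ + t* · s/√n = 85.9 + 1.291 · 16.8/√94 = 88.14

We are 90% confident that μ ≤ 88.14.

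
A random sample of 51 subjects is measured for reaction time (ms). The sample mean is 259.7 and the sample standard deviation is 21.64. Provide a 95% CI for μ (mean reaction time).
(253.61, 265.79)

t-interval (σ unknown):
df = n - 1 = 50
t* = 2.009 for 95% confidence

Margin of error = t* · s/√n = 2.009 · 21.64/√51 = 6.09

CI: (253.61, 265.79)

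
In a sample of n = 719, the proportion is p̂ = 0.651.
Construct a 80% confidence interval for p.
(0.628, 0.674)

Proportion CI:
SE = √(p̂(1-p̂)/n) = √(0.651 · 0.349 / 719) = 0.01778

z* = 1.282
Margin = z* · SE = 1.282 · 0.01778 = 0.0228

CI: 0.651 ± 0.0228 = (0.628, 0.674)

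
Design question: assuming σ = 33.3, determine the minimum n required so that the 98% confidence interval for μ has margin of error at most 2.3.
n ≥ 1135

For margin E ≤ 2.3:
n ≥ (z* · σ / E)²
n ≥ (2.326 · 33.3 / 2.3)²
n ≥ 1134.10

Minimum n = 1135 (rounding up)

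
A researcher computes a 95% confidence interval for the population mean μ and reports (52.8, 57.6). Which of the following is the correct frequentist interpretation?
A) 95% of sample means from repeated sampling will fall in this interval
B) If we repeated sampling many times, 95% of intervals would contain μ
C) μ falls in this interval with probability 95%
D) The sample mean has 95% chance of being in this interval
B

A) Wrong — coverage applies to intervals containing μ, not to future x̄ values.
B) Correct — this is the frequentist long-run coverage interpretation.
C) Wrong — μ is fixed; the randomness lives in the interval, not in μ.
D) Wrong — x̄ is observed and sits in the interval by construction.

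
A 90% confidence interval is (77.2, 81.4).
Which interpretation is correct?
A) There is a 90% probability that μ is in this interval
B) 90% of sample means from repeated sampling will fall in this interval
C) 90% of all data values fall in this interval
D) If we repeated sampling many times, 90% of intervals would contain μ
D

A) Wrong — μ is fixed; the randomness lives in the interval, not in μ.
B) Wrong — coverage applies to intervals containing μ, not to future x̄ values.
C) Wrong — a CI is about the parameter μ, not individual data values.
D) Correct — this is the frequentist long-run coverage interpretation.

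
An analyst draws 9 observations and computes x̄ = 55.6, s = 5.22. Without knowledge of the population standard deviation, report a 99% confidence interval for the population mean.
(49.76, 61.44)

t-interval (σ unknown):
df = n - 1 = 8
t* = 3.355 for 99% confidence

Margin of error = t* · s/√n = 3.355 · 5.22/√9 = 5.84

CI: (49.76, 61.44)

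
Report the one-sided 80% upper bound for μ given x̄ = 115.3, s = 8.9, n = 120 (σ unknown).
μ ≤ 115.99

Upper bound (one-sided):
t* = 0.845 (one-sided for 80%)
Upper bound = x̄ + t* · s/√n = 115.3 + 0.845 · 8.9/√120 = 115.99

We are 80% confident that μ ≤ 115.99.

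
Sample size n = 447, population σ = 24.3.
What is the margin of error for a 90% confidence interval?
Margin of error = 1.89

Margin of error = z* · σ/√n
= 1.645 · 24.3/√447
= 1.645 · 24.3/21.1424
= 1.89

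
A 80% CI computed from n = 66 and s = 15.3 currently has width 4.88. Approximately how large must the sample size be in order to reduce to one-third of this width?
n ≈ 594

CI width ∝ 1/√n
To reduce width by factor 3, need √n to grow by 3 → need 3² = 9 times as many samples.

Current: n = 66, width = 4.88
New: n = 594, width ≈ 1.61

Width reduced by factor of 4.88/1.61 = 3.03.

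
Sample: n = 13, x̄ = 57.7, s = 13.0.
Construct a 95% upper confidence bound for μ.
μ ≤ 64.13

Upper bound (one-sided):
t* = 1.782 (one-sided for 95%)
Upper bound = x̄ + t* · s/√n = 57.7 + 1.782 · 13.0/√13 = 64.13

We are 95% confident that μ ≤ 64.13.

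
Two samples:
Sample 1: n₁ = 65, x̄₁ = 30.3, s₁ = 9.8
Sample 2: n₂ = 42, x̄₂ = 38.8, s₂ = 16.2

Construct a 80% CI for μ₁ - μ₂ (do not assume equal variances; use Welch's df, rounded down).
(-12.10, -4.90)

Difference: x̄₁ - x̄₂ = -8.50
SE = √(s₁²/n₁ + s₂²/n₂) = √(9.8²/65 + 16.2²/42) = 2.7796
df = 60.51 → 60 (Welch–Satterthwaite, rounded down)
t* = 1.296

CI: -8.50 ± 1.296 · 2.7796 = -8.50 ± 3.60 = (-12.10, -4.90)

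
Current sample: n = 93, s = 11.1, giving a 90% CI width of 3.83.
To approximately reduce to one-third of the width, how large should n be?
n ≈ 837

CI width ∝ 1/√n
To reduce width by factor 3, need √n to grow by 3 → need 3² = 9 times as many samples.

Current: n = 93, width = 3.83
New: n = 837, width ≈ 1.26

Width reduced by factor of 3.83/1.26 = 3.04.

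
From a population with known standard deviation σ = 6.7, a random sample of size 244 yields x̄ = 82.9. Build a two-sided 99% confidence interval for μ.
(81.80, 84.00)

z-interval (σ known):
z* = 2.576 for 99% confidence

Margin of error = z* · σ/√n = 2.576 · 6.7/√244 = 1.10

CI: (82.9 - 1.10, 82.9 + 1.10) = (81.80, 84.00)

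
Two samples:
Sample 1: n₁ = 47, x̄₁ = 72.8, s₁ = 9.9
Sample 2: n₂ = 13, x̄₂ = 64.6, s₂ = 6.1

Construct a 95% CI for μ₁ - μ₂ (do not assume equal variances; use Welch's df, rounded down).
(3.66, 12.74)

Difference: x̄₁ - x̄₂ = 8.20
SE = √(s₁²/n₁ + s₂²/n₂) = √(9.9²/47 + 6.1²/13) = 2.2243
df = 31.49 → 31 (Welch–Satterthwaite, rounded down)
t* = 2.040

CI: 8.20 ± 2.040 · 2.2243 = 8.20 ± 4.54 = (3.66, 12.74)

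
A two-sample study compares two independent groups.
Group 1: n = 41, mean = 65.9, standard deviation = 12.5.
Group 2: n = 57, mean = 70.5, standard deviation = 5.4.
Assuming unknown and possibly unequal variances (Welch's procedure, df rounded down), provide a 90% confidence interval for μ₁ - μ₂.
(-8.08, -1.12)

Difference: x̄₁ - x̄₂ = -4.60
SE = √(s₁²/n₁ + s₂²/n₂) = √(12.5²/41 + 5.4²/57) = 2.0791
df = 50.81 → 50 (Welch–Satterthwaite, rounded down)
t* = 1.676

CI: -4.60 ± 1.676 · 2.0791 = -4.60 ± 3.48 = (-8.08, -1.12)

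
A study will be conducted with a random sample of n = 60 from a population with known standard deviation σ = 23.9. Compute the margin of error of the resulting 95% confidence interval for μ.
Margin of error = 6.05

Margin of error = z* · σ/√n
= 1.960 · 23.9/√60
= 1.960 · 23.9/7.7460
= 6.05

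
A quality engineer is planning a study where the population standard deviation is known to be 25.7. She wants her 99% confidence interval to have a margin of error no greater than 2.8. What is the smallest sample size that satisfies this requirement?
n ≥ 560

For margin E ≤ 2.8:
n ≥ (z* · σ / E)²
n ≥ (2.576 · 25.7 / 2.8)²
n ≥ 559.04

Minimum n = 560 (rounding up)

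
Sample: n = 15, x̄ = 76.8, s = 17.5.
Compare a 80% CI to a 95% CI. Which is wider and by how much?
95% CI is wider by 7.23

df = 14
80% CI: t* = 1.345, (70.72, 82.88), width = 2 · t* · s/√n = 12.15
95% CI: t* = 2.145, (67.11, 86.49), width = 2 · t* · s/√n = 19.38

The 95% CI is wider by 19.38 - 12.15 = 7.23.
Higher confidence requires a wider interval.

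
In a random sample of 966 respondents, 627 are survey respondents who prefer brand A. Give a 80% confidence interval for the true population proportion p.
(0.629, 0.669)

Proportion CI:
p̂ = 627/966 = 0.64907
SE = √(p̂(1-p̂)/n) = √(0.64907 · 0.35093 / 966) = 0.01536

z* = 1.282
Margin = z* · SE = 1.282 · 0.01536 = 0.0197

CI: 0.64907 ± 0.0197 = (0.629, 0.669)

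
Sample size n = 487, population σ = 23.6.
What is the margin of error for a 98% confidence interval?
Margin of error = 2.49

Margin of error = z* · σ/√n
= 2.326 · 23.6/√487
= 2.326 · 23.6/22.0681
= 2.49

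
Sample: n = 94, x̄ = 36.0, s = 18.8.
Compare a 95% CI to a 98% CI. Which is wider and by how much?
98% CI is wider by 1.48

df = 93
95% CI: t* = 1.986, (32.15, 39.85), width = 2 · t* · s/√n = 7.70
98% CI: t* = 2.367, (31.41, 40.59), width = 2 · t* · s/√n = 9.18

The 98% CI is wider by 9.18 - 7.70 = 1.48.
Higher confidence requires a wider interval.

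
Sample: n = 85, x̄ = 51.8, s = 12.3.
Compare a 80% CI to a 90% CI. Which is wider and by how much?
90% CI is wider by 0.99

df = 84
80% CI: t* = 1.292, (50.08, 53.52), width = 2 · t* · s/√n = 3.45
90% CI: t* = 1.663, (49.58, 54.02), width = 2 · t* · s/√n = 4.44

The 90% CI is wider by 4.44 - 3.45 = 0.99.
Higher confidence requires a wider interval.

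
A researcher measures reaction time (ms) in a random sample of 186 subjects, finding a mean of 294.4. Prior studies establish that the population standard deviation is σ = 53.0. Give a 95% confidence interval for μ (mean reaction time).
(286.78, 302.02)

z-interval (σ known):
z* = 1.960 for 95% confidence

Margin of error = z* · σ/√n = 1.960 · 53.0/√186 = 7.62

CI: (294.4 - 7.62, 294.4 + 7.62) = (286.78, 302.02)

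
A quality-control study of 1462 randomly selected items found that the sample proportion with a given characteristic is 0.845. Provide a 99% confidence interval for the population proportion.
(0.821, 0.869)

Proportion CI:
SE = √(p̂(1-p̂)/n) = √(0.845 · 0.155 / 1462) = 0.00946

z* = 2.576
Margin = z* · SE = 2.576 · 0.00946 = 0.0244

CI: 0.845 ± 0.0244 = (0.821, 0.869)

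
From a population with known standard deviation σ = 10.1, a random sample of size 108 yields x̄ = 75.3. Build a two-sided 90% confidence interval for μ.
(73.70, 76.90)

z-interval (σ known):
z* = 1.645 for 90% confidence

Margin of error = z* · σ/√n = 1.645 · 10.1/√108 = 1.60

CI: (75.3 - 1.60, 75.3 + 1.60) = (73.70, 76.90)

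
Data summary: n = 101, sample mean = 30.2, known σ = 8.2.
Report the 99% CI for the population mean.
(28.10, 32.30)

z-interval (σ known):
z* = 2.576 for 99% confidence

Margin of error = z* · σ/√n = 2.576 · 8.2/√101 = 2.10

CI: (30.2 - 2.10, 30.2 + 2.10) = (28.10, 32.30)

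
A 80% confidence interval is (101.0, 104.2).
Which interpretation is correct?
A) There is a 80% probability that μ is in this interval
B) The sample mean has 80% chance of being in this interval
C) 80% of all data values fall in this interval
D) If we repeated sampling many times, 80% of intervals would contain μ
D

A) Wrong — μ is fixed; the randomness lives in the interval, not in μ.
B) Wrong — x̄ is observed and sits in the interval by construction.
C) Wrong — a CI is about the parameter μ, not individual data values.
D) Correct — this is the frequentist long-run coverage interpretation.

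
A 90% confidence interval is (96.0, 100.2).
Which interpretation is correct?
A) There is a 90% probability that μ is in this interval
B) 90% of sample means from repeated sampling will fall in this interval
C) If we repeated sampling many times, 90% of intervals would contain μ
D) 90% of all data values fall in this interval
C

A) Wrong — μ is fixed; the randomness lives in the interval, not in μ.
B) Wrong — coverage applies to intervals containing μ, not to future x̄ values.
C) Correct — this is the frequentist long-run coverage interpretation.
D) Wrong — a CI is about the parameter μ, not individual data values.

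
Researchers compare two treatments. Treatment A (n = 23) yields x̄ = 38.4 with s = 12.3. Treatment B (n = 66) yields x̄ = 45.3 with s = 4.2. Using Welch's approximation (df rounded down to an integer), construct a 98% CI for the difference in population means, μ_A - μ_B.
(-13.44, -0.36)

Difference: x̄₁ - x̄₂ = -6.90
SE = √(s₁²/n₁ + s₂²/n₂) = √(12.3²/23 + 4.2²/66) = 2.6163
df = 23.81 → 23 (Welch–Satterthwaite, rounded down)
t* = 2.500

CI: -6.90 ± 2.500 · 2.6163 = -6.90 ± 6.54 = (-13.44, -0.36)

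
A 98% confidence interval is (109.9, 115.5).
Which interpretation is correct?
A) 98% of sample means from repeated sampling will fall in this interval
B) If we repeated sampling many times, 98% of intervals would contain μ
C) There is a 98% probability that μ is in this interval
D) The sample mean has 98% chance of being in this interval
B

A) Wrong — coverage applies to intervals containing μ, not to future x̄ values.
B) Correct — this is the frequentist long-run coverage interpretation.
C) Wrong — μ is fixed; the randomness lives in the interval, not in μ.
D) Wrong — x̄ is observed and sits in the interval by construction.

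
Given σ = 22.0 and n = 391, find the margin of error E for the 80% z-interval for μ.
Margin of error = 1.43

Margin of error = z* · σ/√n
= 1.282 · 22.0/√391
= 1.282 · 22.0/19.7737
= 1.43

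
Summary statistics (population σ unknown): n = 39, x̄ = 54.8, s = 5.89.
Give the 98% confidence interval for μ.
(52.51, 57.09)

t-interval (σ unknown):
df = n - 1 = 38
t* = 2.429 for 98% confidence

Margin of error = t* · s/√n = 2.429 · 5.89/√39 = 2.29

CI: (52.51, 57.09)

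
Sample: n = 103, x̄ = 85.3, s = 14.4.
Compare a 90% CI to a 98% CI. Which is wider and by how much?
98% CI is wider by 2.00

df = 102
90% CI: t* = 1.660, (82.94, 87.66), width = 2 · t* · s/√n = 4.71
98% CI: t* = 2.363, (81.95, 88.65), width = 2 · t* · s/√n = 6.71

The 98% CI is wider by 6.71 - 4.71 = 2.00.
Higher confidence requires a wider interval.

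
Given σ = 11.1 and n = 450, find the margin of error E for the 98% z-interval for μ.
Margin of error = 1.22

Margin of error = z* · σ/√n
= 2.326 · 11.1/√450
= 2.326 · 11.1/21.2132
= 1.22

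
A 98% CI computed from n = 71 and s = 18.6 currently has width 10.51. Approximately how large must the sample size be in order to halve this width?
n ≈ 284

CI width ∝ 1/√n
To reduce width by factor 2, need √n to grow by 2 → need 2² = 4 times as many samples.

Current: n = 71, width = 10.51
New: n = 284, width ≈ 5.17

Width reduced by factor of 10.51/5.17 = 2.03.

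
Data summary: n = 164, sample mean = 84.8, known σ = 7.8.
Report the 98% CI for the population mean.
(83.38, 86.22)

z-interval (σ known):
z* = 2.326 for 98% confidence

Margin of error = z* · σ/√n = 2.326 · 7.8/√164 = 1.42

CI: (84.8 - 1.42, 84.8 + 1.42) = (83.38, 86.22)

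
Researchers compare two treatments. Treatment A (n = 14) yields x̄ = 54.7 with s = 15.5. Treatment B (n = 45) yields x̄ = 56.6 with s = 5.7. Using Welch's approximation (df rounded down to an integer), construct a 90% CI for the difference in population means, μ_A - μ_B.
(-9.35, 5.55)

Difference: x̄₁ - x̄₂ = -1.90
SE = √(s₁²/n₁ + s₂²/n₂) = √(15.5²/14 + 5.7²/45) = 4.2288
df = 14.11 → 14 (Welch–Satterthwaite, rounded down)
t* = 1.761

CI: -1.90 ± 1.761 · 4.2288 = -1.90 ± 7.45 = (-9.35, 5.55)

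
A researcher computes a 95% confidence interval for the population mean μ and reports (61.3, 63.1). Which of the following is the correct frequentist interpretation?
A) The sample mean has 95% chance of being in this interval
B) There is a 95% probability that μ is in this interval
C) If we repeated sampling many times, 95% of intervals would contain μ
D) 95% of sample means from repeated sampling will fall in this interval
C

A) Wrong — x̄ is observed and sits in the interval by construction.
B) Wrong — μ is fixed; the randomness lives in the interval, not in μ.
C) Correct — this is the frequentist long-run coverage interpretation.
D) Wrong — coverage applies to intervals containing μ, not to future x̄ values.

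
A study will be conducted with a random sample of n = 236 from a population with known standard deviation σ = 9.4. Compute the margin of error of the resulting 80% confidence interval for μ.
Margin of error = 0.78

Margin of error = z* · σ/√n
= 1.282 · 9.4/√236
= 1.282 · 9.4/15.3623
= 0.78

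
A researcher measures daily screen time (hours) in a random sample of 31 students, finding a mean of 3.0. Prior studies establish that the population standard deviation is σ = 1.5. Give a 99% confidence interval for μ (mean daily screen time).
(2.31, 3.69)

z-interval (σ known):
z* = 2.576 for 99% confidence

Margin of error = z* · σ/√n = 2.576 · 1.5/√31 = 0.69

CI: (3.0 - 0.69, 3.0 + 0.69) = (2.31, 3.69)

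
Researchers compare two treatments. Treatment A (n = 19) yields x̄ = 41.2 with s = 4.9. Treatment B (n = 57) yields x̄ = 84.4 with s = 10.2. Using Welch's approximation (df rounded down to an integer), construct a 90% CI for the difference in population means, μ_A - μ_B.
(-46.13, -40.27)

Difference: x̄₁ - x̄₂ = -43.20
SE = √(s₁²/n₁ + s₂²/n₂) = √(4.9²/19 + 10.2²/57) = 1.7575
df = 64.38 → 64 (Welch–Satterthwaite, rounded down)
t* = 1.669

CI: -43.20 ± 1.669 · 1.7575 = -43.20 ± 2.93 = (-46.13, -40.27)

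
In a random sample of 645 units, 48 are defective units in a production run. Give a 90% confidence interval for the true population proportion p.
(0.057, 0.091)

Proportion CI:
p̂ = 48/645 = 0.07442
SE = √(p̂(1-p̂)/n) = √(0.07442 · 0.92558 / 645) = 0.01033

z* = 1.645
Margin = z* · SE = 1.645 · 0.01033 = 0.0170

CI: 0.07442 ± 0.0170 = (0.057, 0.091)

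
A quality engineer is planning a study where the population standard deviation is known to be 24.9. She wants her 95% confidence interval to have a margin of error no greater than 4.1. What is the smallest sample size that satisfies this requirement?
n ≥ 142

For margin E ≤ 4.1:
n ≥ (z* · σ / E)²
n ≥ (1.960 · 24.9 / 4.1)²
n ≥ 141.69

Minimum n = 142 (rounding up)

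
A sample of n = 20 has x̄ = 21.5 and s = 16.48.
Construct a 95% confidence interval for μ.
(13.79, 29.21)

t-interval (σ unknown):
df = n - 1 = 19
t* = 2.093 for 95% confidence

Margin of error = t* · s/√n = 2.093 · 16.48/√20 = 7.71

CI: (13.79, 29.21)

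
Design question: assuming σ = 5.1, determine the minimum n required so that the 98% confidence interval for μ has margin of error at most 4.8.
n ≥ 7

For margin E ≤ 4.8:
n ≥ (z* · σ / E)²
n ≥ (2.326 · 5.1 / 4.8)²
n ≥ 6.11

Minimum n = 7 (rounding up)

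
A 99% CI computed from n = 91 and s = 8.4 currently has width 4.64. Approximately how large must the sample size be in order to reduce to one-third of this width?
n ≈ 819

CI width ∝ 1/√n
To reduce width by factor 3, need √n to grow by 3 → need 3² = 9 times as many samples.

Current: n = 91, width = 4.64
New: n = 819, width ≈ 1.52

Width reduced by factor of 4.64/1.52 = 3.05.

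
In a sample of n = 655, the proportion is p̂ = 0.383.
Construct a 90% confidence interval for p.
(0.352, 0.414)

Proportion CI:
SE = √(p̂(1-p̂)/n) = √(0.383 · 0.617 / 655) = 0.01899

z* = 1.645
Margin = z* · SE = 1.645 · 0.01899 = 0.0312

CI: 0.383 ± 0.0312 = (0.352, 0.414)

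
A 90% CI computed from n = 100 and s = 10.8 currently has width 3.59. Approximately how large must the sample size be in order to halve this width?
n ≈ 400

CI width ∝ 1/√n
To reduce width by factor 2, need √n to grow by 2 → need 2² = 4 times as many samples.

Current: n = 100, width = 3.59
New: n = 400, width ≈ 1.78

Width reduced by factor of 3.59/1.78 = 2.02.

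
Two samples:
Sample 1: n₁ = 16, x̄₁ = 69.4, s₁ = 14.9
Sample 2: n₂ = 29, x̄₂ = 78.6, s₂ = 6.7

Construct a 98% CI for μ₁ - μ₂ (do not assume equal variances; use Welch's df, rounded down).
(-19.22, 0.82)

Difference: x̄₁ - x̄₂ = -9.20
SE = √(s₁²/n₁ + s₂²/n₂) = √(14.9²/16 + 6.7²/29) = 3.9273
df = 18.41 → 18 (Welch–Satterthwaite, rounded down)
t* = 2.552

CI: -9.20 ± 2.552 · 3.9273 = -9.20 ± 10.02 = (-19.22, 0.82)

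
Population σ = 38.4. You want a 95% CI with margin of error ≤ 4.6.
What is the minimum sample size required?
n ≥ 268

For margin E ≤ 4.6:
n ≥ (z* · σ / E)²
n ≥ (1.960 · 38.4 / 4.6)²
n ≥ 267.71

Minimum n = 268 (rounding up)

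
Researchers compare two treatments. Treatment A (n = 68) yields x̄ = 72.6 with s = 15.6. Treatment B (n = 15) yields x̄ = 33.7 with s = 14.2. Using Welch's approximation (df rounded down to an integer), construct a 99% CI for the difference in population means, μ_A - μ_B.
(27.27, 50.53)

Difference: x̄₁ - x̄₂ = 38.90
SE = √(s₁²/n₁ + s₂²/n₂) = √(15.6²/68 + 14.2²/15) = 4.1257
df = 22.12 → 22 (Welch–Satterthwaite, rounded down)
t* = 2.819

CI: 38.90 ± 2.819 · 4.1257 = 38.90 ± 11.63 = (27.27, 50.53)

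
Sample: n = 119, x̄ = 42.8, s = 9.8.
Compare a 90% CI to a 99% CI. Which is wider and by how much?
99% CI is wider by 1.72

df = 118
90% CI: t* = 1.658, (41.31, 44.29), width = 2 · t* · s/√n = 2.98
99% CI: t* = 2.618, (40.45, 45.15), width = 2 · t* · s/√n = 4.70

The 99% CI is wider by 4.70 - 2.98 = 1.72.
Higher confidence requires a wider interval.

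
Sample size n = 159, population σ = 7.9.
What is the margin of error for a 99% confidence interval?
Margin of error = 1.61

Margin of error = z* · σ/√n
= 2.576 · 7.9/√159
= 2.576 · 7.9/12.6095
= 1.61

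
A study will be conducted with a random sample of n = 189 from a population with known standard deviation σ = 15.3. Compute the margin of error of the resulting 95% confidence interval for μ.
Margin of error = 2.18

Margin of error = z* · σ/√n
= 1.960 · 15.3/√189
= 1.960 · 15.3/13.7477
= 2.18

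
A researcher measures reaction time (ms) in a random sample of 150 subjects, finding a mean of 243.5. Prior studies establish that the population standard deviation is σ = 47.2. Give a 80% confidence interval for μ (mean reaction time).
(238.56, 248.44)

z-interval (σ known):
z* = 1.282 for 80% confidence

Margin of error = z* · σ/√n = 1.282 · 47.2/√150 = 4.94

CI: (243.5 - 4.94, 243.5 + 4.94) = (238.56, 248.44)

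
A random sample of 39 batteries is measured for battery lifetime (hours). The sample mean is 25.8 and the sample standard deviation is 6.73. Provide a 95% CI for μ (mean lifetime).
(23.62, 27.98)

t-interval (σ unknown):
df = n - 1 = 38
t* = 2.024 for 95% confidence

Margin of error = t* · s/√n = 2.024 · 6.73/√39 = 2.18

CI: (23.62, 27.98)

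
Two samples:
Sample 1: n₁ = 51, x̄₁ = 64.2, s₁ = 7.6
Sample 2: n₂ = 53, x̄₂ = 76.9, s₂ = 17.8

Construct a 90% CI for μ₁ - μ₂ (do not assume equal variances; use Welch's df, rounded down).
(-17.15, -8.25)

Difference: x̄₁ - x̄₂ = -12.70
SE = √(s₁²/n₁ + s₂²/n₂) = √(7.6²/51 + 17.8²/53) = 2.6666
df = 70.92 → 70 (Welch–Satterthwaite, rounded down)
t* = 1.667

CI: -12.70 ± 1.667 · 2.6666 = -12.70 ± 4.45 = (-17.15, -8.25)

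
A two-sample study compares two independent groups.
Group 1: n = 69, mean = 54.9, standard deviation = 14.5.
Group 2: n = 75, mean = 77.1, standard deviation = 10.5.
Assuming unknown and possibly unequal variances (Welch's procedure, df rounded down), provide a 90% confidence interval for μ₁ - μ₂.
(-25.72, -18.68)

Difference: x̄₁ - x̄₂ = -22.20
SE = √(s₁²/n₁ + s₂²/n₂) = √(14.5²/69 + 10.5²/75) = 2.1253
df = 123.11 → 123 (Welch–Satterthwaite, rounded down)
t* = 1.657

CI: -22.20 ± 1.657 · 2.1253 = -22.20 ± 3.52 = (-25.72, -18.68)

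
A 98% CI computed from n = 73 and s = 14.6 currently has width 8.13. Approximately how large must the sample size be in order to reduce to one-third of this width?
n ≈ 657

CI width ∝ 1/√n
To reduce width by factor 3, need √n to grow by 3 → need 3² = 9 times as many samples.

Current: n = 73, width = 8.13
New: n = 657, width ≈ 2.66

Width reduced by factor of 8.13/2.66 = 3.06.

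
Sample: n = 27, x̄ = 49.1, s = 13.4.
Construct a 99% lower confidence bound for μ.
μ ≥ 42.71

Lower bound (one-sided):
t* = 2.479 (one-sided for 99%)
Lower bound = x̄ - t* · s/√n = 49.1 - 2.479 · 13.4/√27 = 42.71

We are 99% confident that μ ≥ 42.71.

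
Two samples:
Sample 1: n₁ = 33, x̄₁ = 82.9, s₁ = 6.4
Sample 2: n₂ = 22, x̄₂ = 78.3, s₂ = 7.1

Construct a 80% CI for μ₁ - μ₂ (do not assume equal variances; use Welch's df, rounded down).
(2.15, 7.05)

Difference: x̄₁ - x̄₂ = 4.60
SE = √(s₁²/n₁ + s₂²/n₂) = √(6.4²/33 + 7.1²/22) = 1.8795
df = 41.85 → 41 (Welch–Satterthwaite, rounded down)
t* = 1.303

CI: 4.60 ± 1.303 · 1.8795 = 4.60 ± 2.45 = (2.15, 7.05)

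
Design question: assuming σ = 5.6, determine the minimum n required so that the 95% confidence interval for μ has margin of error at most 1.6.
n ≥ 48

For margin E ≤ 1.6:
n ≥ (z* · σ / E)²
n ≥ (1.960 · 5.6 / 1.6)²
n ≥ 47.06

Minimum n = 48 (rounding up)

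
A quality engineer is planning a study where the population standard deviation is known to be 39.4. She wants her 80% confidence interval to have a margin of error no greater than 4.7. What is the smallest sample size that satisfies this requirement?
n ≥ 116

For margin E ≤ 4.7:
n ≥ (z* · σ / E)²
n ≥ (1.282 · 39.4 / 4.7)²
n ≥ 115.50

Minimum n = 116 (rounding up)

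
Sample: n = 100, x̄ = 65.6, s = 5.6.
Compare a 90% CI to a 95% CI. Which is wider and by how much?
95% CI is wider by 0.36

df = 99
90% CI: t* = 1.660, (64.67, 66.53), width = 2 · t* · s/√n = 1.86
95% CI: t* = 1.984, (64.49, 66.71), width = 2 · t* · s/√n = 2.22

The 95% CI is wider by 2.22 - 1.86 = 0.36.
Higher confidence requires a wider interval.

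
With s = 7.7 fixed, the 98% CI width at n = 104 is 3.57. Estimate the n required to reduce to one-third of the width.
n ≈ 936

CI width ∝ 1/√n
To reduce width by factor 3, need √n to grow by 3 → need 3² = 9 times as many samples.

Current: n = 104, width = 3.57
New: n = 936, width ≈ 1.17

Width reduced by factor of 3.57/1.17 = 3.05.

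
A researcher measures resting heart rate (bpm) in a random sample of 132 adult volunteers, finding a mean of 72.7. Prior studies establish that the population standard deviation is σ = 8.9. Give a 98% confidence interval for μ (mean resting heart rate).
(70.90, 74.50)

z-interval (σ known):
z* = 2.326 for 98% confidence

Margin of error = z* · σ/√n = 2.326 · 8.9/√132 = 1.80

CI: (72.7 - 1.80, 72.7 + 1.80) = (70.90, 74.50)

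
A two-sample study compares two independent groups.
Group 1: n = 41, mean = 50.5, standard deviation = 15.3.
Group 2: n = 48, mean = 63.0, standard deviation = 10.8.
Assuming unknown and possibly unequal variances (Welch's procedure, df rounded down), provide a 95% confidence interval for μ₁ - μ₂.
(-18.19, -6.81)

Difference: x̄₁ - x̄₂ = -12.50
SE = √(s₁²/n₁ + s₂²/n₂) = √(15.3²/41 + 10.8²/48) = 2.8530
df = 70.44 → 70 (Welch–Satterthwaite, rounded down)
t* = 1.994

CI: -12.50 ± 1.994 · 2.8530 = -12.50 ± 5.69 = (-18.19, -6.81)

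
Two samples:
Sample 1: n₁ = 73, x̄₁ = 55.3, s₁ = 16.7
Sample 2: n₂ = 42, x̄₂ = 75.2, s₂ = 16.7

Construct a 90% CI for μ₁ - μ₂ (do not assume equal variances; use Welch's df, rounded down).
(-25.28, -14.52)

Difference: x̄₁ - x̄₂ = -19.90
SE = √(s₁²/n₁ + s₂²/n₂) = √(16.7²/73 + 16.7²/42) = 3.2343
df = 85.61 → 85 (Welch–Satterthwaite, rounded down)
t* = 1.663

CI: -19.90 ± 1.663 · 3.2343 = -19.90 ± 5.38 = (-25.28, -14.52)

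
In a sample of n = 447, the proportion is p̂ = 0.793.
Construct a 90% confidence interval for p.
(0.761, 0.825)

Proportion CI:
SE = √(p̂(1-p̂)/n) = √(0.793 · 0.207 / 447) = 0.01916

z* = 1.645
Margin = z* · SE = 1.645 · 0.01916 = 0.0315

CI: 0.793 ± 0.0315 = (0.761, 0.825)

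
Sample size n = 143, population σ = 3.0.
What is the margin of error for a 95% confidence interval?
Margin of error = 0.49

Margin of error = z* · σ/√n
= 1.960 · 3.0/√143
= 1.960 · 3.0/11.9583
= 0.49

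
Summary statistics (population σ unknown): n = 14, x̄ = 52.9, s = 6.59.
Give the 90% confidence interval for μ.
(49.78, 56.02)

t-interval (σ unknown):
df = n - 1 = 13
t* = 1.771 for 90% confidence

Margin of error = t* · s/√n = 1.771 · 6.59/√14 = 3.12

CI: (49.78, 56.02)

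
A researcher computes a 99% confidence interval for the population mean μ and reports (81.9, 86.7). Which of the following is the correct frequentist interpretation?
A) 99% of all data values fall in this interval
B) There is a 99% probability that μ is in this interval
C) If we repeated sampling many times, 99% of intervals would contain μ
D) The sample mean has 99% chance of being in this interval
C

A) Wrong — a CI is about the parameter μ, not individual data values.
B) Wrong — μ is fixed; the randomness lives in the interval, not in μ.
C) Correct — this is the frequentist long-run coverage interpretation.
D) Wrong — x̄ is observed and sits in the interval by construction.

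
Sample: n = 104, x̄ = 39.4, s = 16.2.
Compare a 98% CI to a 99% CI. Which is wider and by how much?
99% CI is wider by 0.83

df = 103
98% CI: t* = 2.363, (35.65, 43.15), width = 2 · t* · s/√n = 7.51
99% CI: t* = 2.624, (35.23, 43.57), width = 2 · t* · s/√n = 8.34

The 99% CI is wider by 8.34 - 7.51 = 0.83.
Higher confidence requires a wider interval.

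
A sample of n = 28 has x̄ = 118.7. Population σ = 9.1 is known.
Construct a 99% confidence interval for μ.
(114.27, 123.13)

z-interval (σ known):
z* = 2.576 for 99% confidence

Margin of error = z* · σ/√n = 2.576 · 9.1/√28 = 4.43

CI: (118.7 - 4.43, 118.7 + 4.43) = (114.27, 123.13)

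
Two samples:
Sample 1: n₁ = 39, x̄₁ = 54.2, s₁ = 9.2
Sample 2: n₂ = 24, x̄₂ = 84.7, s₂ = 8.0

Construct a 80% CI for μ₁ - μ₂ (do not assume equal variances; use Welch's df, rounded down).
(-33.35, -27.65)

Difference: x̄₁ - x̄₂ = -30.50
SE = √(s₁²/n₁ + s₂²/n₂) = √(9.2²/39 + 8.0²/24) = 2.1993
df = 54.02 → 54 (Welch–Satterthwaite, rounded down)
t* = 1.297

CI: -30.50 ± 1.297 · 2.1993 = -30.50 ± 2.85 = (-33.35, -27.65)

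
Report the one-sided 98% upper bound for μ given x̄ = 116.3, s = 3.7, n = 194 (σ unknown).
μ ≤ 116.85

Upper bound (one-sided):
t* = 2.068 (one-sided for 98%)
Upper bound = x̄ + t* · s/√n = 116.3 + 2.068 · 3.7/√194 = 116.85

We are 98% confident that μ ≤ 116.85.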